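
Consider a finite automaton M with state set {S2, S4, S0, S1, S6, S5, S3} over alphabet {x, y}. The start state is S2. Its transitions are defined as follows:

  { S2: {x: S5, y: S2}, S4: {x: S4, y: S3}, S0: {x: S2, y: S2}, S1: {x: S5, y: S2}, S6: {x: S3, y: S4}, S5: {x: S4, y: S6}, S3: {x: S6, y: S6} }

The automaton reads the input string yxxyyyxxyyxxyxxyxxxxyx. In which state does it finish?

start at S2
read 'y': S2 → S2
read 'x': S2 → S5
read 'x': S5 → S4
read 'y': S4 → S3
read 'y': S3 → S6
read 'y': S6 → S4
read 'x': S4 → S4
read 'x': S4 → S4
read 'y': S4 → S3
read 'y': S3 → S6
read 'x': S6 → S3
read 'x': S3 → S6
read 'y': S6 → S4
read 'x': S4 → S4
read 'x': S4 → S4
read 'y': S4 → S3
read 'x': S3 → S6
read 'x': S6 → S3
read 'x': S3 → S6
read 'x': S6 → S3
read 'y': S3 → S6
read 'x': S6 → S3

S3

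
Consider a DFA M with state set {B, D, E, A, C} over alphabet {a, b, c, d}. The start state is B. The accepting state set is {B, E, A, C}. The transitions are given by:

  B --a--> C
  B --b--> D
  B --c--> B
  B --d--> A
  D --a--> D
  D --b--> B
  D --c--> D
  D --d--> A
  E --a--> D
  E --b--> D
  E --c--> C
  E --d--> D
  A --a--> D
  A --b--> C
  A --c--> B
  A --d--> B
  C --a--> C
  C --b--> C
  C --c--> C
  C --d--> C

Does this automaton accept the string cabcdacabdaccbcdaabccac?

start at B
read 'c': B → B
read 'a': B → C
read 'b': C → C
read 'c': C → C
read 'd': C → C
read 'a': C → C
read 'c': C → C
read 'a': C → C
read 'b': C → C
read 'd': C → C
read 'a': C → C
read 'c': C → C
read 'c': C → C
read 'b': C → C
read 'c': C → C
read 'd': C → C
read 'a': C → C
read 'a': C → C
read 'b': C → C
read 'c': C → C
read 'c': C → C
read 'a': C → C
read 'c': C → C
End state C is accepting.

Yes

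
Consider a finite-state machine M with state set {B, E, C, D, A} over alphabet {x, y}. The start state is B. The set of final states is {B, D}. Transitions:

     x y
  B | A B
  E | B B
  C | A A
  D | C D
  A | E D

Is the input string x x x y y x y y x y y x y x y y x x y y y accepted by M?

Trace: B -x-> A -x-> E -x-> B -y-> B -y-> B -x-> A -y-> D -y-> D -x-> C -y-> A -y-> D -x-> C -y-> A -x-> E -y-> B -y-> B -x-> A -x-> E -y-> B -y-> B -y-> B
End state B is accepting.

Yes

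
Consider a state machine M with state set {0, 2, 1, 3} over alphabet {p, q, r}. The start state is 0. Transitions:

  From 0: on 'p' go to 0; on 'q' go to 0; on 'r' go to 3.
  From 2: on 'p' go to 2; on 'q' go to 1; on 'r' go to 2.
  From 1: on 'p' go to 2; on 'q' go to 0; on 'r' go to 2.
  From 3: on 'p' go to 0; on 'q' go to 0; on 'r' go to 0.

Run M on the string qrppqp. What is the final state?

Trace: 0 -q-> 0 -r-> 3 -p-> 0 -p-> 0 -q-> 0 -p-> 0

0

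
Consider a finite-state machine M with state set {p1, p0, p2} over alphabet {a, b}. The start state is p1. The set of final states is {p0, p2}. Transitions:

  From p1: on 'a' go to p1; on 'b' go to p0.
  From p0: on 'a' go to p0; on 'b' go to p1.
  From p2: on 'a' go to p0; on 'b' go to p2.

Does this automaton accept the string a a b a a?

Trace: p1 -a-> p1 -a-> p1 -b-> p0 -a-> p0 -a-> p0
End state p0 is accepting.

Yes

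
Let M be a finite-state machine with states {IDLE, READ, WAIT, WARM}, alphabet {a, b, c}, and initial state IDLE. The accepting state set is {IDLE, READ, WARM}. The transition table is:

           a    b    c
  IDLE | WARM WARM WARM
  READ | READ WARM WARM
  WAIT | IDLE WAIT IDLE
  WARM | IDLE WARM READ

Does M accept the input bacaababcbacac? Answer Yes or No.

Yes

start at IDLE
read 'b': IDLE → WARM
read 'a': WARM → IDLE
read 'c': IDLE → WARM
read 'a': WARM → IDLE
read 'a': IDLE → WARM
read 'b': WARM → WARM
read 'a': WARM → IDLE
read 'b': IDLE → WARM
read 'c': WARM → READ
read 'b': READ → WARM
read 'a': WARM → IDLE
read 'c': IDLE → WARM
read 'a': WARM → IDLE
read 'c': IDLE → WARM
End state WARM is accepting.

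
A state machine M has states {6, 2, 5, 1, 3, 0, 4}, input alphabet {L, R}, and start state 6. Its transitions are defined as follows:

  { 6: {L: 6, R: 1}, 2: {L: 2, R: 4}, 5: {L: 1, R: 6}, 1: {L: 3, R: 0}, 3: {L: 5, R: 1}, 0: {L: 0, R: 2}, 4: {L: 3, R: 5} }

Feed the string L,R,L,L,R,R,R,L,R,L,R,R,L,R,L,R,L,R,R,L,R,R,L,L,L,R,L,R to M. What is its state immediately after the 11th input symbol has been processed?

start at 6
read 'L': 6 → 6
read 'R': 6 → 1
read 'L': 1 → 3
read 'L': 3 → 5
read 'R': 5 → 6
read 'R': 6 → 1
read 'R': 1 → 0
read 'L': 0 → 0
read 'R': 0 → 2
read 'L': 2 → 2
read 'R': 2 → 4
After 11 symbols: 4.

4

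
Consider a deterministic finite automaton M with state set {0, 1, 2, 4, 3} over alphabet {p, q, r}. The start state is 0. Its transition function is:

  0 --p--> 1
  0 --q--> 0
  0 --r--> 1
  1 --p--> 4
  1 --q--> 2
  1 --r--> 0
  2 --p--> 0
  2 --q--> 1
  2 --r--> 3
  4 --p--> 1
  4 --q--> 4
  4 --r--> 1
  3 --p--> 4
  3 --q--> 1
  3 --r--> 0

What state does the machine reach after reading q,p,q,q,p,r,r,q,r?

1

start at 0
read 'q': 0 → 0
read 'p': 0 → 1
read 'q': 1 → 2
read 'q': 2 → 1
read 'p': 1 → 4
read 'r': 4 → 1
read 'r': 1 → 0
read 'q': 0 → 0
read 'r': 0 → 1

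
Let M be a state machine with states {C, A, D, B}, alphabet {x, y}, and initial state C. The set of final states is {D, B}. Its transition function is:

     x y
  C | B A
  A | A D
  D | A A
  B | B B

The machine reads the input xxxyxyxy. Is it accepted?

Yes

C → B → B → B → B → B → B → B → B
End state B is accepting.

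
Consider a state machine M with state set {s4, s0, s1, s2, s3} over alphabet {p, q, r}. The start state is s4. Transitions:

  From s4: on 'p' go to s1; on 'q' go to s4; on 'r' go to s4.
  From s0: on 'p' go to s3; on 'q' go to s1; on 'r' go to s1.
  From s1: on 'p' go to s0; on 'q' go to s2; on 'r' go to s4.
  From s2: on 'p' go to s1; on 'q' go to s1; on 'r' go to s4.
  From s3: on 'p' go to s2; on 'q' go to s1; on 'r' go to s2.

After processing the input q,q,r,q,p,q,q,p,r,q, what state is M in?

s2

Trace: s4 -q-> s4 -q-> s4 -r-> s4 -q-> s4 -p-> s1 -q-> s2 -q-> s1 -p-> s0 -r-> s1 -q-> s2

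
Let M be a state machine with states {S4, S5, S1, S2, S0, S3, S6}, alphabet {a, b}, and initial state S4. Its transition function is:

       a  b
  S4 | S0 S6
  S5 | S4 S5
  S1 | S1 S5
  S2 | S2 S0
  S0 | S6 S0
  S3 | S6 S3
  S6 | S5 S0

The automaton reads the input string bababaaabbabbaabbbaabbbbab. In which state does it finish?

S0

Trace: S4 -b-> S6 -a-> S5 -b-> S5 -a-> S4 -b-> S6 -a-> S5 -a-> S4 -a-> S0 -b-> S0 -b-> S0 -a-> S6 -b-> S0 -b-> S0 -a-> S6 -a-> S5 -b-> S5 -b-> S5 -b-> S5 -a-> S4 -a-> S0 -b-> S0 -b-> S0 -b-> S0 -b-> S0 -a-> S6 -b-> S0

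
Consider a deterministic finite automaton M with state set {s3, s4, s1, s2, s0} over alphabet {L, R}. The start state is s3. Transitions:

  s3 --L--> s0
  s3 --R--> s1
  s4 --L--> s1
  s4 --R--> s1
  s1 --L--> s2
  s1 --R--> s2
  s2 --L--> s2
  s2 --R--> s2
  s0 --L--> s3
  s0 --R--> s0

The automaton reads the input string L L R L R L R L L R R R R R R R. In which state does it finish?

Trace: s3 -L-> s0 -L-> s3 -R-> s1 -L-> s2 -R-> s2 -L-> s2 -R-> s2 -L-> s2 -L-> s2 -R-> s2 -R-> s2 -R-> s2 -R-> s2 -R-> s2 -R-> s2 -R-> s2

s2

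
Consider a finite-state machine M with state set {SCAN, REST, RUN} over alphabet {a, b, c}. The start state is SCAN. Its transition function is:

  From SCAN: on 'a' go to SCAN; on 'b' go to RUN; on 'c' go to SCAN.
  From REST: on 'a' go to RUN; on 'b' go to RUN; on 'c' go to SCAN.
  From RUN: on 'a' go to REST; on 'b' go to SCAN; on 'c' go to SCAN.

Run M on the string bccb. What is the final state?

RUN

start at SCAN
read 'b': SCAN → RUN
read 'c': RUN → SCAN
read 'c': SCAN → SCAN
read 'b': SCAN → RUN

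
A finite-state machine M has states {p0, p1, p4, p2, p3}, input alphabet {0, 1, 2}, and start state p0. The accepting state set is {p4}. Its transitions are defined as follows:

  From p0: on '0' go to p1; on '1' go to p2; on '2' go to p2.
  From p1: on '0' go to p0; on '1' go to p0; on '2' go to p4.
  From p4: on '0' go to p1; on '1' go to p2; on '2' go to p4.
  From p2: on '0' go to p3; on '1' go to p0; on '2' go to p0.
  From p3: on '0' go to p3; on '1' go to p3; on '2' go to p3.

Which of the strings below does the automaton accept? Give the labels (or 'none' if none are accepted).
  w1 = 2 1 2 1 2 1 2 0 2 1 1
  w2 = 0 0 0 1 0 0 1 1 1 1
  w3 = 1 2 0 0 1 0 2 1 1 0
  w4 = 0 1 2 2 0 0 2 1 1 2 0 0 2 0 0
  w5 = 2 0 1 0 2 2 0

w1: Trace: p0 -2-> p2 -1-> p0 -2-> p2 -1-> p0 -2-> p2 -1-> p0 -2-> p2 -0-> p3 -2-> p3 -1-> p3 -1-> p3  → end p3, rejected
w2: Trace: p0 -0-> p1 -0-> p0 -0-> p1 -1-> p0 -0-> p1 -0-> p0 -1-> p2 -1-> p0 -1-> p2 -1-> p0  → end p0, rejected
w3: Trace: p0 -1-> p2 -2-> p0 -0-> p1 -0-> p0 -1-> p2 -0-> p3 -2-> p3 -1-> p3 -1-> p3 -0-> p3  → end p3, rejected
w4: Trace: p0 -0-> p1 -1-> p0 -2-> p2 -2-> p0 -0-> p1 -0-> p0 -2-> p2 -1-> p0 -1-> p2 -2-> p0 -0-> p1 -0-> p0 -2-> p2 -0-> p3 -0-> p3  → end p3, rejected
w5: Trace: p0 -2-> p2 -0-> p3 -1-> p3 -0-> p3 -2-> p3 -2-> p3 -0-> p3  → end p3, rejected

none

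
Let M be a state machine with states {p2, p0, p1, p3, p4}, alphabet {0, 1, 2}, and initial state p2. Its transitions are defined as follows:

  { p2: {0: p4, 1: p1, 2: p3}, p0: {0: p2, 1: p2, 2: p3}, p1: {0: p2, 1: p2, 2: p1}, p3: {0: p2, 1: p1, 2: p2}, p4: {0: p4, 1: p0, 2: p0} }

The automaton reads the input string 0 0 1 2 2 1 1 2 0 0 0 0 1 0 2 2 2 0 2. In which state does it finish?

p3

p2 → p4 → p4 → p0 → p3 → p2 → p1 → p2 → p3 → p2 → p4 → p4 → p4 → p0 → p2 → p3 → p2 → p3 → p2 → p3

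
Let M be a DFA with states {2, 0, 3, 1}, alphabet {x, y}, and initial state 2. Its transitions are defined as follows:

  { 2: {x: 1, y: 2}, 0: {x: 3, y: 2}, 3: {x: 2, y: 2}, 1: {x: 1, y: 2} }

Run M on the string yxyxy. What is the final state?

2

2 → 2 → 1 → 2 → 1 → 2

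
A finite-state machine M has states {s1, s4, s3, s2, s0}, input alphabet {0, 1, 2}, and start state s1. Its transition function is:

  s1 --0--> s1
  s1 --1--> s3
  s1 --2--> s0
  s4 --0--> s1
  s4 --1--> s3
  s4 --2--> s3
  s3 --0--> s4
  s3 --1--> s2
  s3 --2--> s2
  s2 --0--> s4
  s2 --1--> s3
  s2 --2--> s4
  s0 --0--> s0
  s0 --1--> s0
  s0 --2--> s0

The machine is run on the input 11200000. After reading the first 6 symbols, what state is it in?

Trace: s1 -1-> s3 -1-> s2 -2-> s4 -0-> s1 -0-> s1 -0-> s1
After 6 symbols: s1.

s1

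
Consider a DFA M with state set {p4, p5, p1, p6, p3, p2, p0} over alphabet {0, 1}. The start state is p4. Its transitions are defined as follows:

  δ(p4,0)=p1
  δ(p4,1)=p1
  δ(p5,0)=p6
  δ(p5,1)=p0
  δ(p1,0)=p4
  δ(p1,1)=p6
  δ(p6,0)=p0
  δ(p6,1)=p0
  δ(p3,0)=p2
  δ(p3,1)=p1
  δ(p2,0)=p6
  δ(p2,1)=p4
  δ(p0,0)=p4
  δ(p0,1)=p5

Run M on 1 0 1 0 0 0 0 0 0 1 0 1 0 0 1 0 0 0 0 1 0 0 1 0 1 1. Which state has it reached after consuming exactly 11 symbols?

p4 → p1 → p4 → p1 → p4 → p1 → p4 → p1 → p4 → p1 → p6 → p0
After 11 symbols: p0.

p0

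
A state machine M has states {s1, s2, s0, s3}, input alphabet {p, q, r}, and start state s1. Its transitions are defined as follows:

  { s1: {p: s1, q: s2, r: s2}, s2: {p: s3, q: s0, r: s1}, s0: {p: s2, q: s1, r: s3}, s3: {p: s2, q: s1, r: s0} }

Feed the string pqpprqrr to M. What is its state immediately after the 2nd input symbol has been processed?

s2

Trace: s1 -p-> s1 -q-> s2
After 2 symbols: s2.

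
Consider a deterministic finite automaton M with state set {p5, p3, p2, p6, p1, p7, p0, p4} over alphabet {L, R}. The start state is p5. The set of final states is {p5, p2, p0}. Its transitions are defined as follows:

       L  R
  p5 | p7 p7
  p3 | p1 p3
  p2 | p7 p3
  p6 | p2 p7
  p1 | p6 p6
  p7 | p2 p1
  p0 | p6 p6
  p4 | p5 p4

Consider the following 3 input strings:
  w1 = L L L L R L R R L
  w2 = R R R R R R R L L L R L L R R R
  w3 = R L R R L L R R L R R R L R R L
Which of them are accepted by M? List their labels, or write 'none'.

w1

w1: p5 → p7 → p2 → p7 → p2 → p3 → p1 → p6 → p7 → p2  → end p2, accepted
w2: p5 → p7 → p1 → p6 → p7 → p1 → p6 → p7 → p2 → p7 → p2 → p3 → p1 → p6 → p7 → p1 → p6  → end p6, rejected
w3: p5 → p7 → p2 → p3 → p3 → p1 → p6 → p7 → p1 → p6 → p7 → p1 → p6 → p2 → p3 → p3 → p1  → end p1, rejected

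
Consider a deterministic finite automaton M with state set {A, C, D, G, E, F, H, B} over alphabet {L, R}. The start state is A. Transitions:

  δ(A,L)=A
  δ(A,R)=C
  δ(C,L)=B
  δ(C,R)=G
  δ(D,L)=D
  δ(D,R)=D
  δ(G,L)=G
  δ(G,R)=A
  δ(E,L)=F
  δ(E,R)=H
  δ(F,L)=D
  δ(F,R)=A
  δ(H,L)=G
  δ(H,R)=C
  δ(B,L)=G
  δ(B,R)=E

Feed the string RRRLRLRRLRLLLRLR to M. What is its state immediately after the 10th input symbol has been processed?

A

start at A
read 'R': A → C
read 'R': C → G
read 'R': G → A
read 'L': A → A
read 'R': A → C
read 'L': C → B
read 'R': B → E
read 'R': E → H
read 'L': H → G
read 'R': G → A
After 10 symbols: A.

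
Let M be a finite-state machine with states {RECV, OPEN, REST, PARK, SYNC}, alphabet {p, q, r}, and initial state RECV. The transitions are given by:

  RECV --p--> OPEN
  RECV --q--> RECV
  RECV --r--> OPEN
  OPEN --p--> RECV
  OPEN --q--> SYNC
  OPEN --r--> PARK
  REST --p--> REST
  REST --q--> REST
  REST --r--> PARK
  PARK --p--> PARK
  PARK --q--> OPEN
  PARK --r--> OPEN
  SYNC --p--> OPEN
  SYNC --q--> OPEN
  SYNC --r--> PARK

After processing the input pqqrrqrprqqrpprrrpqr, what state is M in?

Trace: RECV -p-> OPEN -q-> SYNC -q-> OPEN -r-> PARK -r-> OPEN -q-> SYNC -r-> PARK -p-> PARK -r-> OPEN -q-> SYNC -q-> OPEN -r-> PARK -p-> PARK -p-> PARK -r-> OPEN -r-> PARK -r-> OPEN -p-> RECV -q-> RECV -r-> OPEN

OPEN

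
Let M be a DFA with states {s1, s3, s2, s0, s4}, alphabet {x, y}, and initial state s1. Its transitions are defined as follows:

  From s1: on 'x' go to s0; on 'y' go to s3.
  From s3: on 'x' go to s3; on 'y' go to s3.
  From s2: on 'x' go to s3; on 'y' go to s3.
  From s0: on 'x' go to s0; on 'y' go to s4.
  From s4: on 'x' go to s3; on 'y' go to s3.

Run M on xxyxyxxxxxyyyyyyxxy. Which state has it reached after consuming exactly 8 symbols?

s3

start at s1
read 'x': s1 → s0
read 'x': s0 → s0
read 'y': s0 → s4
read 'x': s4 → s3
read 'y': s3 → s3
read 'x': s3 → s3
read 'x': s3 → s3
read 'x': s3 → s3
After 8 symbols: s3.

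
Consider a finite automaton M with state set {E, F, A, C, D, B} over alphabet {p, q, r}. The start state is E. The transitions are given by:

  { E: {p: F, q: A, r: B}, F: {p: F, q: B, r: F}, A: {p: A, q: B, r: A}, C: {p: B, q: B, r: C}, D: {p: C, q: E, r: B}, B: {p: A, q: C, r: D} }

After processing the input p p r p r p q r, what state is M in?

E → F → F → F → F → F → F → B → D

D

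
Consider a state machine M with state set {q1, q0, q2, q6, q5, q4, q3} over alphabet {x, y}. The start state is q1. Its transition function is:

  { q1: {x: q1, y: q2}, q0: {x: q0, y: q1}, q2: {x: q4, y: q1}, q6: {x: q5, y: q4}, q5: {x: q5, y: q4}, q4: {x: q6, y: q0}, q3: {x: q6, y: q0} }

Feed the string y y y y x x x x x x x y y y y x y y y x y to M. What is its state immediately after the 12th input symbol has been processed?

Trace: q1 -y-> q2 -y-> q1 -y-> q2 -y-> q1 -x-> q1 -x-> q1 -x-> q1 -x-> q1 -x-> q1 -x-> q1 -x-> q1 -y-> q2
After 12 symbols: q2.

q2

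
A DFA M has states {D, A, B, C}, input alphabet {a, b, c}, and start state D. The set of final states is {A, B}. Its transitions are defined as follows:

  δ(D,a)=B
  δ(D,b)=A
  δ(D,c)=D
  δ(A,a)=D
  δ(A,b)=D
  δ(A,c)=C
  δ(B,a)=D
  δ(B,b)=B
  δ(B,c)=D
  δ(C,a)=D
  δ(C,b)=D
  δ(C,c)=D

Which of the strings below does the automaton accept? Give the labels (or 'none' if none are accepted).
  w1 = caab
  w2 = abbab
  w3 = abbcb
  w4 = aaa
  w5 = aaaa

w1: Trace: D -c-> D -a-> B -a-> D -b-> A  → end A, accepted
w2: Trace: D -a-> B -b-> B -b-> B -a-> D -b-> A  → end A, accepted
w3: Trace: D -a-> B -b-> B -b-> B -c-> D -b-> A  → end A, accepted
w4: Trace: D -a-> B -a-> D -a-> B  → end B, accepted
w5: Trace: D -a-> B -a-> D -a-> B -a-> D  → end D, rejected

w1, w2, w3, w4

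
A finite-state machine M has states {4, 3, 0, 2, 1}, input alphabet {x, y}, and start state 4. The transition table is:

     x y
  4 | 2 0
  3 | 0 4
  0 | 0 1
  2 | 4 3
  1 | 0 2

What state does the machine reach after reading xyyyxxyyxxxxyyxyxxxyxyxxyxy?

1

Trace: 4 -x-> 2 -y-> 3 -y-> 4 -y-> 0 -x-> 0 -x-> 0 -y-> 1 -y-> 2 -x-> 4 -x-> 2 -x-> 4 -x-> 2 -y-> 3 -y-> 4 -x-> 2 -y-> 3 -x-> 0 -x-> 0 -x-> 0 -y-> 1 -x-> 0 -y-> 1 -x-> 0 -x-> 0 -y-> 1 -x-> 0 -y-> 1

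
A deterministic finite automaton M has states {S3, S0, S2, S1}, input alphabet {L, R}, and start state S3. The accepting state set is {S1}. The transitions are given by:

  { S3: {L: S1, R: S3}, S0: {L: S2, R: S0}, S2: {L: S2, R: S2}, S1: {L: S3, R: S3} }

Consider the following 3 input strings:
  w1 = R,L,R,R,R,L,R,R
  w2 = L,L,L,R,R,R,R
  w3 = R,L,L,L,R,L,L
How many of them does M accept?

0

w1:
  start at S3
  read 'R': S3 → S3
  read 'L': S3 → S1
  read 'R': S1 → S3
  read 'R': S3 → S3
  read 'R': S3 → S3
  read 'L': S3 → S1
  read 'R': S1 → S3
  read 'R': S3 → S3
  end S3, rejected
w2:
  start at S3
  read 'L': S3 → S1
  read 'L': S1 → S3
  read 'L': S3 → S1
  read 'R': S1 → S3
  read 'R': S3 → S3
  read 'R': S3 → S3
  read 'R': S3 → S3
  end S3, rejected
w3:
  start at S3
  read 'R': S3 → S3
  read 'L': S3 → S1
  read 'L': S1 → S3
  read 'L': S3 → S1
  read 'R': S1 → S3
  read 'L': S3 → S1
  read 'L': S1 → S3
  end S3, rejected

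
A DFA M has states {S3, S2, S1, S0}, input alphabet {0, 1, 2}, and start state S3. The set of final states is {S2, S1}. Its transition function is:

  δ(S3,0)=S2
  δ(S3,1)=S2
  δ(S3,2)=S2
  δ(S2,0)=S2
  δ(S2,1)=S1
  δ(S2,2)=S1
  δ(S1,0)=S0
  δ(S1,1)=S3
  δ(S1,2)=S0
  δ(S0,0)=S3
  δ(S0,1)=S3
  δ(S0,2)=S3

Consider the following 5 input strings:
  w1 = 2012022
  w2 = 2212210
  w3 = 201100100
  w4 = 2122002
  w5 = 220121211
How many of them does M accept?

w1: S3 → S2 → S2 → S1 → S0 → S3 → S2 → S1  → end S1, accepted
w2: S3 → S2 → S1 → S3 → S2 → S1 → S3 → S2  → end S2, accepted
w3: S3 → S2 → S2 → S1 → S3 → S2 → S2 → S1 → S0 → S3  → end S3, rejected
w4: S3 → S2 → S1 → S0 → S3 → S2 → S2 → S1  → end S1, accepted
w5: S3 → S2 → S1 → S0 → S3 → S2 → S1 → S0 → S3 → S2  → end S2, accepted

4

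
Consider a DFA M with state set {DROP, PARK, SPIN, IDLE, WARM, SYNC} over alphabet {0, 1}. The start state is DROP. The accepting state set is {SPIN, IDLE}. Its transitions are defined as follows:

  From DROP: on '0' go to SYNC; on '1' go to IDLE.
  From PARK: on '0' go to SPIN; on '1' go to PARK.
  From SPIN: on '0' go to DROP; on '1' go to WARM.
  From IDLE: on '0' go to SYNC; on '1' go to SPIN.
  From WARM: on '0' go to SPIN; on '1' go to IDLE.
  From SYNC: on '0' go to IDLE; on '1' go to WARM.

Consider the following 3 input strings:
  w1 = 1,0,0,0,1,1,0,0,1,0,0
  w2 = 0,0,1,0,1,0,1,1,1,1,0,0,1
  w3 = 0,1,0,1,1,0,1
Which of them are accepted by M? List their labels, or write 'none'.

w1: Trace: DROP -1-> IDLE -0-> SYNC -0-> IDLE -0-> SYNC -1-> WARM -1-> IDLE -0-> SYNC -0-> IDLE -1-> SPIN -0-> DROP -0-> SYNC  → end SYNC, rejected
w2: Trace: DROP -0-> SYNC -0-> IDLE -1-> SPIN -0-> DROP -1-> IDLE -0-> SYNC -1-> WARM -1-> IDLE -1-> SPIN -1-> WARM -0-> SPIN -0-> DROP -1-> IDLE  → end IDLE, accepted
w3: Trace: DROP -0-> SYNC -1-> WARM -0-> SPIN -1-> WARM -1-> IDLE -0-> SYNC -1-> WARM  → end WARM, rejected

w2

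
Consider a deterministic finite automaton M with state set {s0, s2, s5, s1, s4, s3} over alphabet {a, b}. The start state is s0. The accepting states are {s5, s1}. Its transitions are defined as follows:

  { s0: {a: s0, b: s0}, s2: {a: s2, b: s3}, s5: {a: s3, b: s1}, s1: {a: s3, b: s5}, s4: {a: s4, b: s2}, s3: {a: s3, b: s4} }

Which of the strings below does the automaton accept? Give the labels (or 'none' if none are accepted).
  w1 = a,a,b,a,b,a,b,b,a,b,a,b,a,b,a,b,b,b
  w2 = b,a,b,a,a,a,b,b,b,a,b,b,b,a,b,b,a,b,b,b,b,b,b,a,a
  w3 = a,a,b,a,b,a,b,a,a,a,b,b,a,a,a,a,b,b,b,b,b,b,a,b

none

w1:
  start at s0
  read 'a': s0 → s0
  read 'a': s0 → s0
  read 'b': s0 → s0
  read 'a': s0 → s0
  read 'b': s0 → s0
  read 'a': s0 → s0
  read 'b': s0 → s0
  read 'b': s0 → s0
  read 'a': s0 → s0
  read 'b': s0 → s0
  read 'a': s0 → s0
  read 'b': s0 → s0
  read 'a': s0 → s0
  read 'b': s0 → s0
  read 'a': s0 → s0
  read 'b': s0 → s0
  read 'b': s0 → s0
  read 'b': s0 → s0
  end s0, rejected
w2:
  start at s0
  read 'b': s0 → s0
  read 'a': s0 → s0
  read 'b': s0 → s0
  read 'a': s0 → s0
  read 'a': s0 → s0
  read 'a': s0 → s0
  read 'b': s0 → s0
  read 'b': s0 → s0
  read 'b': s0 → s0
  read 'a': s0 → s0
  read 'b': s0 → s0
  read 'b': s0 → s0
  read 'b': s0 → s0
  read 'a': s0 → s0
  read 'b': s0 → s0
  read 'b': s0 → s0
  read 'a': s0 → s0
  read 'b': s0 → s0
  read 'b': s0 → s0
  read 'b': s0 → s0
  read 'b': s0 → s0
  read 'b': s0 → s0
  read 'b': s0 → s0
  read 'a': s0 → s0
  read 'a': s0 → s0
  end s0, rejected
w3:
  start at s0
  read 'a': s0 → s0
  read 'a': s0 → s0
  read 'b': s0 → s0
  read 'a': s0 → s0
  read 'b': s0 → s0
  read 'a': s0 → s0
  read 'b': s0 → s0
  read 'a': s0 → s0
  read 'a': s0 → s0
  read 'a': s0 → s0
  read 'b': s0 → s0
  read 'b': s0 → s0
  read 'a': s0 → s0
  read 'a': s0 → s0
  read 'a': s0 → s0
  read 'a': s0 → s0
  read 'b': s0 → s0
  read 'b': s0 → s0
  read 'b': s0 → s0
  read 'b': s0 → s0
  read 'b': s0 → s0
  read 'b': s0 → s0
  read 'a': s0 → s0
  read 'b': s0 → s0
  end s0, rejected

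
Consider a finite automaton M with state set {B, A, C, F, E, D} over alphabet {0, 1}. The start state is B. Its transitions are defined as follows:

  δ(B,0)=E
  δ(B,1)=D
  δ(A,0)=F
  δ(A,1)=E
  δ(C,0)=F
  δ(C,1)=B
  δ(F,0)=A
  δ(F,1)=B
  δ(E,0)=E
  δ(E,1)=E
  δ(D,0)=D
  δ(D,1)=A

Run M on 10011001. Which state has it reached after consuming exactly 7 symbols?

start at B
read '1': B → D
read '0': D → D
read '0': D → D
read '1': D → A
read '1': A → E
read '0': E → E
read '0': E → E
After 7 symbols: E.

E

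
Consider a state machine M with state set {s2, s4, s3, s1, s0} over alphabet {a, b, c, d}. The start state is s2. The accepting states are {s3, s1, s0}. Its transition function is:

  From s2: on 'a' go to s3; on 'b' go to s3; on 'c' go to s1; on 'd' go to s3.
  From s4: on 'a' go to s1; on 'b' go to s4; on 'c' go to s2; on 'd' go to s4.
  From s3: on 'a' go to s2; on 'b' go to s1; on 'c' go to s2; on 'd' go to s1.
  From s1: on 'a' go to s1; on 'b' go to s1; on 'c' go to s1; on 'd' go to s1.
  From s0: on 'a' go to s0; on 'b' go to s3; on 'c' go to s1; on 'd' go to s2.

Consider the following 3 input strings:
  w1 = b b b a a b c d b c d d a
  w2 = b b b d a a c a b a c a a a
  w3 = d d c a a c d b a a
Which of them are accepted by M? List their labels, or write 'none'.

w1: s2 → s3 → s1 → s1 → s1 → s1 → s1 → s1 → s1 → s1 → s1 → s1 → s1 → s1  → end s1, accepted
w2: s2 → s3 → s1 → s1 → s1 → s1 → s1 → s1 → s1 → s1 → s1 → s1 → s1 → s1 → s1  → end s1, accepted
w3: s2 → s3 → s1 → s1 → s1 → s1 → s1 → s1 → s1 → s1 → s1  → end s1, accepted

w1, w2, w3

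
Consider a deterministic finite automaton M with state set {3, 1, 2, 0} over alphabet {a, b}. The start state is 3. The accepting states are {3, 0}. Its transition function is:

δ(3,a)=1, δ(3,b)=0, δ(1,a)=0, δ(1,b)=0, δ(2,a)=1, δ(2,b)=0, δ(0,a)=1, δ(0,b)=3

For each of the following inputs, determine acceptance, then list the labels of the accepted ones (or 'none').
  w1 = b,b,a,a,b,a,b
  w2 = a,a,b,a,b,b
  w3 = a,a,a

w1, w2

w1: Trace: 3 -b-> 0 -b-> 3 -a-> 1 -a-> 0 -b-> 3 -a-> 1 -b-> 0  → end 0, accepted
w2: Trace: 3 -a-> 1 -a-> 0 -b-> 3 -a-> 1 -b-> 0 -b-> 3  → end 3, accepted
w3: Trace: 3 -a-> 1 -a-> 0 -a-> 1  → end 1, rejected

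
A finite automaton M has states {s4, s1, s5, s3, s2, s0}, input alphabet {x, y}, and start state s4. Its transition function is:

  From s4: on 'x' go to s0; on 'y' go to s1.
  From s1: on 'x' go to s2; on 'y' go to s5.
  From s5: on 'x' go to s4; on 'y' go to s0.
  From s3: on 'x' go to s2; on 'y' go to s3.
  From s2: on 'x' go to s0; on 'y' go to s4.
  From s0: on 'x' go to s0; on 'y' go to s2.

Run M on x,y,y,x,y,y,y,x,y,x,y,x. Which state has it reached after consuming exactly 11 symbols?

start at s4
read 'x': s4 → s0
read 'y': s0 → s2
read 'y': s2 → s4
read 'x': s4 → s0
read 'y': s0 → s2
read 'y': s2 → s4
read 'y': s4 → s1
read 'x': s1 → s2
read 'y': s2 → s4
read 'x': s4 → s0
read 'y': s0 → s2
After 11 symbols: s2.

s2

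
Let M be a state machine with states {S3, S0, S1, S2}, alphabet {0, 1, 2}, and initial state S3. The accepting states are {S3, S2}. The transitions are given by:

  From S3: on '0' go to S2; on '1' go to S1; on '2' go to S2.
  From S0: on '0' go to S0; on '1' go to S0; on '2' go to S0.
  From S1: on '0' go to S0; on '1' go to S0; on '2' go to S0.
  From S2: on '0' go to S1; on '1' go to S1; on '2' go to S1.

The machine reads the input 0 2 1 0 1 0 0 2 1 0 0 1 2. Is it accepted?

S3 → S2 → S1 → S0 → S0 → S0 → S0 → S0 → S0 → S0 → S0 → S0 → S0 → S0
End state S0 is not accepting.

No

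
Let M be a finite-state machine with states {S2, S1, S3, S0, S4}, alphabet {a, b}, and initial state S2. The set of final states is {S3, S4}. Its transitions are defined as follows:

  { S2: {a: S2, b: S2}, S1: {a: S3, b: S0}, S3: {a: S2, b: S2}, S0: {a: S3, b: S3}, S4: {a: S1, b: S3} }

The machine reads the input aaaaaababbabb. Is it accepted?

No

start at S2
read 'a': S2 → S2
read 'a': S2 → S2
read 'a': S2 → S2
read 'a': S2 → S2
read 'a': S2 → S2
read 'a': S2 → S2
read 'b': S2 → S2
read 'a': S2 → S2
read 'b': S2 → S2
read 'b': S2 → S2
read 'a': S2 → S2
read 'b': S2 → S2
read 'b': S2 → S2
End state S2 is not accepting.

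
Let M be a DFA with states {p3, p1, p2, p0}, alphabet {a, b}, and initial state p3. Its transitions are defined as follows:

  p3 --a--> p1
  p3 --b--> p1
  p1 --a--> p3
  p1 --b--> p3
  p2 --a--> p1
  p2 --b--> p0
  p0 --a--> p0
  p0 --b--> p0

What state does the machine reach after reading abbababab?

p1

Trace: p3 -a-> p1 -b-> p3 -b-> p1 -a-> p3 -b-> p1 -a-> p3 -b-> p1 -a-> p3 -b-> p1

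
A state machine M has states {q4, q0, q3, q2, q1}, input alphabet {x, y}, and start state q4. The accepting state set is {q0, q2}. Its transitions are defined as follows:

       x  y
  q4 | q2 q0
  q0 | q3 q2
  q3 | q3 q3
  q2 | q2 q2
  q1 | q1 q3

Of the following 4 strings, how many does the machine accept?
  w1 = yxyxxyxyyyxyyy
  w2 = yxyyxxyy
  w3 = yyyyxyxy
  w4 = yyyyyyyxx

2

w1: Trace: q4 -y-> q0 -x-> q3 -y-> q3 -x-> q3 -x-> q3 -y-> q3 -x-> q3 -y-> q3 -y-> q3 -y-> q3 -x-> q3 -y-> q3 -y-> q3 -y-> q3  → end q3, rejected
w2: Trace: q4 -y-> q0 -x-> q3 -y-> q3 -y-> q3 -x-> q3 -x-> q3 -y-> q3 -y-> q3  → end q3, rejected
w3: Trace: q4 -y-> q0 -y-> q2 -y-> q2 -y-> q2 -x-> q2 -y-> q2 -x-> q2 -y-> q2  → end q2, accepted
w4: Trace: q4 -y-> q0 -y-> q2 -y-> q2 -y-> q2 -y-> q2 -y-> q2 -y-> q2 -x-> q2 -x-> q2  → end q2, accepted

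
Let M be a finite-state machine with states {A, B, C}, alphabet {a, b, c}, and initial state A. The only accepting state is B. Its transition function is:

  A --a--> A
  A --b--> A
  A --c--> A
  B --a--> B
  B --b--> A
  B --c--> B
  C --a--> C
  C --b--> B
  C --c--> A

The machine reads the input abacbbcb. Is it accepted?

No

A → A → A → A → A → A → A → A → A
End state A is not accepting.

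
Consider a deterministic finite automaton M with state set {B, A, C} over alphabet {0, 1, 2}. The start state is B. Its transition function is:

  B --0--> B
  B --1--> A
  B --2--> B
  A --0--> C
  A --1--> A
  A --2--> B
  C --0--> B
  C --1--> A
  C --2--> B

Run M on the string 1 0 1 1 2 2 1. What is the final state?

B → A → C → A → A → B → B → A

A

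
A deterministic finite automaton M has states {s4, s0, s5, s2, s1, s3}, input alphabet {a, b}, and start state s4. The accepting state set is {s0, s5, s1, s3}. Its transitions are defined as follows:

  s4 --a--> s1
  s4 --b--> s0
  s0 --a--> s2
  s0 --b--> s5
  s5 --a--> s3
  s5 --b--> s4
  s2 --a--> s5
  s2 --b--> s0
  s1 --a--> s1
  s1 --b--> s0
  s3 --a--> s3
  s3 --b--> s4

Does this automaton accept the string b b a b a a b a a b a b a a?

start at s4
read 'b': s4 → s0
read 'b': s0 → s5
read 'a': s5 → s3
read 'b': s3 → s4
read 'a': s4 → s1
read 'a': s1 → s1
read 'b': s1 → s0
read 'a': s0 → s2
read 'a': s2 → s5
read 'b': s5 → s4
read 'a': s4 → s1
read 'b': s1 → s0
read 'a': s0 → s2
read 'a': s2 → s5
End state s5 is accepting.

Yes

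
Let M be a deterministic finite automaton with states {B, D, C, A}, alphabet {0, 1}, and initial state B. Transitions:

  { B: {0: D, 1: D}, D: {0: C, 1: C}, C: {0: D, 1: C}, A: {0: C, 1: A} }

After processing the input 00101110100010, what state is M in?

Trace: B -0-> D -0-> C -1-> C -0-> D -1-> C -1-> C -1-> C -0-> D -1-> C -0-> D -0-> C -0-> D -1-> C -0-> D

D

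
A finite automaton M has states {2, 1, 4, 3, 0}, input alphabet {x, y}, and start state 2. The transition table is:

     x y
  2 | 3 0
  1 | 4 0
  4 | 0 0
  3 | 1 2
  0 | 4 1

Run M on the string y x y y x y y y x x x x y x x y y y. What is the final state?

start at 2
read 'y': 2 → 0
read 'x': 0 → 4
read 'y': 4 → 0
read 'y': 0 → 1
read 'x': 1 → 4
read 'y': 4 → 0
read 'y': 0 → 1
read 'y': 1 → 0
read 'x': 0 → 4
read 'x': 4 → 0
read 'x': 0 → 4
read 'x': 4 → 0
read 'y': 0 → 1
read 'x': 1 → 4
read 'x': 4 → 0
read 'y': 0 → 1
read 'y': 1 → 0
read 'y': 0 → 1

1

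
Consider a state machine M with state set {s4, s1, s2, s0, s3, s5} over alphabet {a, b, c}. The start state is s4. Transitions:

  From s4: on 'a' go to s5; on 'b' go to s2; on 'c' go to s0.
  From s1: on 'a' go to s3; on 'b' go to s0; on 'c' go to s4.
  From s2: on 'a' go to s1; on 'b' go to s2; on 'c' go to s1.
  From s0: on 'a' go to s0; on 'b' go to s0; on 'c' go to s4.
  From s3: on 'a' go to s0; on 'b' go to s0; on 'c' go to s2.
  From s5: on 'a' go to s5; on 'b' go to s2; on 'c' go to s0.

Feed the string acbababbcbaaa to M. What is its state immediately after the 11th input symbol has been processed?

s1

start at s4
read 'a': s4 → s5
read 'c': s5 → s0
read 'b': s0 → s0
read 'a': s0 → s0
read 'b': s0 → s0
read 'a': s0 → s0
read 'b': s0 → s0
read 'b': s0 → s0
read 'c': s0 → s4
read 'b': s4 → s2
read 'a': s2 → s1
After 11 symbols: s1.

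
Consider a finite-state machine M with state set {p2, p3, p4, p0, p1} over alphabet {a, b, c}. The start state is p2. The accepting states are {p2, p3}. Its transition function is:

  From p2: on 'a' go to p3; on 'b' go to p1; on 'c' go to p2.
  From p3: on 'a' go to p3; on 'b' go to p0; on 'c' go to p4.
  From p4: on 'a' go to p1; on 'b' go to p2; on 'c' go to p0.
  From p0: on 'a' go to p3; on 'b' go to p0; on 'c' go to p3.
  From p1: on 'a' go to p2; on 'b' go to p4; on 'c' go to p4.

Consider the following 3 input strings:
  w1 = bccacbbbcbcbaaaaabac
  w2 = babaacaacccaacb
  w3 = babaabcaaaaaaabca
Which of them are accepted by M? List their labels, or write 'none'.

w2, w3

w1:
  start at p2
  read 'b': p2 → p1
  read 'c': p1 → p4
  read 'c': p4 → p0
  read 'a': p0 → p3
  read 'c': p3 → p4
  read 'b': p4 → p2
  read 'b': p2 → p1
  read 'b': p1 → p4
  read 'c': p4 → p0
  read 'b': p0 → p0
  read 'c': p0 → p3
  read 'b': p3 → p0
  read 'a': p0 → p3
  read 'a': p3 → p3
  read 'a': p3 → p3
  read 'a': p3 → p3
  read 'a': p3 → p3
  read 'b': p3 → p0
  read 'a': p0 → p3
  read 'c': p3 → p4
  end p4, rejected
w2:
  start at p2
  read 'b': p2 → p1
  read 'a': p1 → p2
  read 'b': p2 → p1
  read 'a': p1 → p2
  read 'a': p2 → p3
  read 'c': p3 → p4
  read 'a': p4 → p1
  read 'a': p1 → p2
  read 'c': p2 → p2
  read 'c': p2 → p2
  read 'c': p2 → p2
  read 'a': p2 → p3
  read 'a': p3 → p3
  read 'c': p3 → p4
  read 'b': p4 → p2
  end p2, accepted
w3:
  start at p2
  read 'b': p2 → p1
  read 'a': p1 → p2
  read 'b': p2 → p1
  read 'a': p1 → p2
  read 'a': p2 → p3
  read 'b': p3 → p0
  read 'c': p0 → p3
  read 'a': p3 → p3
  read 'a': p3 → p3
  read 'a': p3 → p3
  read 'a': p3 → p3
  read 'a': p3 → p3
  read 'a': p3 → p3
  read 'a': p3 → p3
  read 'b': p3 → p0
  read 'c': p0 → p3
  read 'a': p3 → p3
  end p3, accepted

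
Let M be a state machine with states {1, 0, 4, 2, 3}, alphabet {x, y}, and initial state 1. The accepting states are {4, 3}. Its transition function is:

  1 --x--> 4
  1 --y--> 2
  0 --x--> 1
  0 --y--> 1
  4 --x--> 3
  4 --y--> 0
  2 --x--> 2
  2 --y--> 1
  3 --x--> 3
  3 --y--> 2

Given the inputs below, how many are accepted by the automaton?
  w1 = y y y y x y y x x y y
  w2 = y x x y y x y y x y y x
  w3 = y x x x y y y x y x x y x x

w1: 1 → 2 → 1 → 2 → 1 → 4 → 0 → 1 → 4 → 3 → 2 → 1  → end 1, rejected
w2: 1 → 2 → 2 → 2 → 1 → 2 → 2 → 1 → 2 → 2 → 1 → 2 → 2  → end 2, rejected
w3: 1 → 2 → 2 → 2 → 2 → 1 → 2 → 1 → 4 → 0 → 1 → 4 → 0 → 1 → 4  → end 4, accepted

1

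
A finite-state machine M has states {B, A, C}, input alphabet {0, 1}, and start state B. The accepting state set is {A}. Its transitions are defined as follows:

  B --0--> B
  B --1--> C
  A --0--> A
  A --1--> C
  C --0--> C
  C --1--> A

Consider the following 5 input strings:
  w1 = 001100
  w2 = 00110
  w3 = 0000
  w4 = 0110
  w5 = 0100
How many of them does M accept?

3

w1:
  start at B
  read '0': B → B
  read '0': B → B
  read '1': B → C
  read '1': C → A
  read '0': A → A
  read '0': A → A
  end A, accepted
w2:
  start at B
  read '0': B → B
  read '0': B → B
  read '1': B → C
  read '1': C → A
  read '0': A → A
  end A, accepted
w3:
  start at B
  read '0': B → B
  read '0': B → B
  read '0': B → B
  read '0': B → B
  end B, rejected
w4:
  start at B
  read '0': B → B
  read '1': B → C
  read '1': C → A
  read '0': A → A
  end A, accepted
w5:
  start at B
  read '0': B → B
  read '1': B → C
  read '0': C → C
  read '0': C → C
  end C, rejected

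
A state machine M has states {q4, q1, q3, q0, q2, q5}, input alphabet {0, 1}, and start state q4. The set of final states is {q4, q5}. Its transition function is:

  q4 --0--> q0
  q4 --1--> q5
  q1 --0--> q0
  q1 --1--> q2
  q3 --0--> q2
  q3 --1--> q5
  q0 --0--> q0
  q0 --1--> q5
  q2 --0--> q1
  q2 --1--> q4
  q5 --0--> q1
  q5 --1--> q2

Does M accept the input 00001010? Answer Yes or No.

q4 → q0 → q0 → q0 → q0 → q5 → q1 → q2 → q1
End state q1 is not accepting.

No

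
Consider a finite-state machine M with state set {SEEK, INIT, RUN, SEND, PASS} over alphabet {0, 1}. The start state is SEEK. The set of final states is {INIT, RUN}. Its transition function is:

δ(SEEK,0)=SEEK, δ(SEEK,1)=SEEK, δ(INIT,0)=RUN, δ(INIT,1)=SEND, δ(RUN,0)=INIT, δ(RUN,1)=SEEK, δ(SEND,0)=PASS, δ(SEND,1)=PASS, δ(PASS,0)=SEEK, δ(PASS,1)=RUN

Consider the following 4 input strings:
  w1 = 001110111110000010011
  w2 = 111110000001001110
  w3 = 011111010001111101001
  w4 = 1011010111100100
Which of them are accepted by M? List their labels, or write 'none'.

w1:
  start at SEEK
  read '0': SEEK → SEEK
  read '0': SEEK → SEEK
  read '1': SEEK → SEEK
  read '1': SEEK → SEEK
  read '1': SEEK → SEEK
  read '0': SEEK → SEEK
  read '1': SEEK → SEEK
  read '1': SEEK → SEEK
  read '1': SEEK → SEEK
  read '1': SEEK → SEEK
  read '1': SEEK → SEEK
  read '0': SEEK → SEEK
  read '0': SEEK → SEEK
  read '0': SEEK → SEEK
  read '0': SEEK → SEEK
  read '0': SEEK → SEEK
  read '1': SEEK → SEEK
  read '0': SEEK → SEEK
  read '0': SEEK → SEEK
  read '1': SEEK → SEEK
  read '1': SEEK → SEEK
  end SEEK, rejected
w2:
  start at SEEK
  read '1': SEEK → SEEK
  read '1': SEEK → SEEK
  read '1': SEEK → SEEK
  read '1': SEEK → SEEK
  read '1': SEEK → SEEK
  read '0': SEEK → SEEK
  read '0': SEEK → SEEK
  read '0': SEEK → SEEK
  read '0': SEEK → SEEK
  read '0': SEEK → SEEK
  read '0': SEEK → SEEK
  read '1': SEEK → SEEK
  read '0': SEEK → SEEK
  read '0': SEEK → SEEK
  read '1': SEEK → SEEK
  read '1': SEEK → SEEK
  read '1': SEEK → SEEK
  read '0': SEEK → SEEK
  end SEEK, rejected
w3:
  start at SEEK
  read '0': SEEK → SEEK
  read '1': SEEK → SEEK
  read '1': SEEK → SEEK
  read '1': SEEK → SEEK
  read '1': SEEK → SEEK
  read '1': SEEK → SEEK
  read '0': SEEK → SEEK
  read '1': SEEK → SEEK
  read '0': SEEK → SEEK
  read '0': SEEK → SEEK
  read '0': SEEK → SEEK
  read '1': SEEK → SEEK
  read '1': SEEK → SEEK
  read '1': SEEK → SEEK
  read '1': SEEK → SEEK
  read '1': SEEK → SEEK
  read '0': SEEK → SEEK
  read '1': SEEK → SEEK
  read '0': SEEK → SEEK
  read '0': SEEK → SEEK
  read '1': SEEK → SEEK
  end SEEK, rejected
w4:
  start at SEEK
  read '1': SEEK → SEEK
  read '0': SEEK → SEEK
  read '1': SEEK → SEEK
  read '1': SEEK → SEEK
  read '0': SEEK → SEEK
  read '1': SEEK → SEEK
  read '0': SEEK → SEEK
  read '1': SEEK → SEEK
  read '1': SEEK → SEEK
  read '1': SEEK → SEEK
  read '1': SEEK → SEEK
  read '0': SEEK → SEEK
  read '0': SEEK → SEEK
  read '1': SEEK → SEEK
  read '0': SEEK → SEEK
  read '0': SEEK → SEEK
  end SEEK, rejected

none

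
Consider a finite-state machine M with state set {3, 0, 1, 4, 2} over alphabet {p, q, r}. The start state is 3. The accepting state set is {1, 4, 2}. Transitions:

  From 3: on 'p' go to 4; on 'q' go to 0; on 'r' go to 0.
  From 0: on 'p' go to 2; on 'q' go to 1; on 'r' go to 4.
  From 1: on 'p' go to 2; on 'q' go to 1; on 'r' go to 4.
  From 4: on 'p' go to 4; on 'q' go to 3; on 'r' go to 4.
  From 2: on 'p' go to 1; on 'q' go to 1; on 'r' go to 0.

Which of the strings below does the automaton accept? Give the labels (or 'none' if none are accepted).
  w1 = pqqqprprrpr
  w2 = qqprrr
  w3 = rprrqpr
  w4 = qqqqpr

w1, w2, w3

w1:
  start at 3
  read 'p': 3 → 4
  read 'q': 4 → 3
  read 'q': 3 → 0
  read 'q': 0 → 1
  read 'p': 1 → 2
  read 'r': 2 → 0
  read 'p': 0 → 2
  read 'r': 2 → 0
  read 'r': 0 → 4
  read 'p': 4 → 4
  read 'r': 4 → 4
  end 4, accepted
w2:
  start at 3
  read 'q': 3 → 0
  read 'q': 0 → 1
  read 'p': 1 → 2
  read 'r': 2 → 0
  read 'r': 0 → 4
  read 'r': 4 → 4
  end 4, accepted
w3:
  start at 3
  read 'r': 3 → 0
  read 'p': 0 → 2
  read 'r': 2 → 0
  read 'r': 0 → 4
  read 'q': 4 → 3
  read 'p': 3 → 4
  read 'r': 4 → 4
  end 4, accepted
w4:
  start at 3
  read 'q': 3 → 0
  read 'q': 0 → 1
  read 'q': 1 → 1
  read 'q': 1 → 1
  read 'p': 1 → 2
  read 'r': 2 → 0
  end 0, rejected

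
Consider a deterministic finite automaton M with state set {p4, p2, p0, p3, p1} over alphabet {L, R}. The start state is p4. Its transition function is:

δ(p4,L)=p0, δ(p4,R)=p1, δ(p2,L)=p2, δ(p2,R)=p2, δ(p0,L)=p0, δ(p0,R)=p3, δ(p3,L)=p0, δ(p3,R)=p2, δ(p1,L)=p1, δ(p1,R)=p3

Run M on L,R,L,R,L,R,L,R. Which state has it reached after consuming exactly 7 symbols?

p0

p4 → p0 → p3 → p0 → p3 → p0 → p3 → p0
After 7 symbols: p0.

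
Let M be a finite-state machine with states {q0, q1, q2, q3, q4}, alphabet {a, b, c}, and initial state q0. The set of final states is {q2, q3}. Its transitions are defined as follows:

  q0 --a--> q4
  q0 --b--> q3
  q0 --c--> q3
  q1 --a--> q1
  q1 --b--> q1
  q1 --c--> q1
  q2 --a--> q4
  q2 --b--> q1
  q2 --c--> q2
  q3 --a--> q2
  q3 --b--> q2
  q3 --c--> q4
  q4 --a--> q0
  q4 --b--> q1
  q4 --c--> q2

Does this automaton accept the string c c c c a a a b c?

q0 → q3 → q4 → q2 → q2 → q4 → q0 → q4 → q1 → q1
End state q1 is not accepting.

No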